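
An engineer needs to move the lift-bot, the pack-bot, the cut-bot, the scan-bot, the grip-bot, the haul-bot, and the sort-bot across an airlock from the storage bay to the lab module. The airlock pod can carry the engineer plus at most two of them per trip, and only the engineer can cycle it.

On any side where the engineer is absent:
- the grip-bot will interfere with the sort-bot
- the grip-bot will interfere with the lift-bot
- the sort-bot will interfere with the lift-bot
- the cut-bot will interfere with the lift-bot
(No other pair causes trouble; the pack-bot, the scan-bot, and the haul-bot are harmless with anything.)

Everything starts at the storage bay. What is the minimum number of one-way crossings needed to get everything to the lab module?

11

Counting alone: the engineer can take at most 2 across per trip to the lab module, so moving all 7 needs at least 4 loaded trips out, with a return between consecutive ones — at least 7 crossings.
The safety rule pushes this higher. Following every safe sequence of crossings, the most of the 7 that can be at the lab module as the airlock pod arrives there on crossings 7, 9 is 5, 6 respectively — never all 7.
So no plan with fewer than 11 crossings exists, and this one achieves 11:
1. Engineer goes to the lab module with the grip-bot and the lift-bot.  [the storage bay: the cut-bot, the haul-bot, the pack-bot, the scan-bot, the sort-bot | the lab module: the grip-bot, the lift-bot]
2. Engineer goes back to the storage bay with the lift-bot.  [the storage bay: the cut-bot, the haul-bot, the lift-bot, the pack-bot, the scan-bot, the sort-bot | the lab module: the grip-bot]
3. Engineer goes to the lab module with the lift-bot and the pack-bot.  [the storage bay: the cut-bot, the haul-bot, the scan-bot, the sort-bot | the lab module: the grip-bot, the lift-bot, the pack-bot]
4. Engineer goes back to the storage bay with the lift-bot.  [the storage bay: the cut-bot, the haul-bot, the lift-bot, the scan-bot, the sort-bot | the lab module: the grip-bot, the pack-bot]
5. Engineer goes to the lab module with the cut-bot and the lift-bot.  [the storage bay: the haul-bot, the scan-bot, the sort-bot | the lab module: the cut-bot, the grip-bot, the lift-bot, the pack-bot]
6. Engineer goes back to the storage bay with the lift-bot.  [the storage bay: the haul-bot, the lift-bot, the scan-bot, the sort-bot | the lab module: the cut-bot, the grip-bot, the pack-bot]
7. Engineer goes to the lab module with the lift-bot and the scan-bot.  [the storage bay: the haul-bot, the sort-bot | the lab module: the cut-bot, the grip-bot, the lift-bot, the pack-bot, the scan-bot]
8. Engineer goes back to the storage bay with the lift-bot.  [the storage bay: the haul-bot, the lift-bot, the sort-bot | the lab module: the cut-bot, the grip-bot, the pack-bot, the scan-bot]
9. Engineer goes to the lab module with the haul-bot and the lift-bot.  [the storage bay: the sort-bot | the lab module: the cut-bot, the grip-bot, the haul-bot, the lift-bot, the pack-bot, the scan-bot]
10. Engineer goes back to the storage bay with the lift-bot.  [the storage bay: the lift-bot, the sort-bot | the lab module: the cut-bot, the grip-bot, the haul-bot, the pack-bot, the scan-bot]
11. Engineer goes to the lab module with the lift-bot and the sort-bot.  [the storage bay: — | the lab module: the cut-bot, the grip-bot, the haul-bot, the lift-bot, the pack-bot, the scan-bot, the sort-bot]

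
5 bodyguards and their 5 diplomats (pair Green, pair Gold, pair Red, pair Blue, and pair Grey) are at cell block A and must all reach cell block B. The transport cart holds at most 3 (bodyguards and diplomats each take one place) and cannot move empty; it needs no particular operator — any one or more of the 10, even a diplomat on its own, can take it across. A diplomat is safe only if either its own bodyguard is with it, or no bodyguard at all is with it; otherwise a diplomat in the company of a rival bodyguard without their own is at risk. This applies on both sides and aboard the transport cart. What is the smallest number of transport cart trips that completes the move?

Counting alone: each trip to cell block B takes at most 3 across and each return brings at least 1 back, so after t trips out (and t−1 returns) at most 3t − (t−1) of the 10 are across; that first reaches 10 at t = 5, so at least 9 crossings are needed.
The safety rule pushes this higher. Following every safe sequence of crossings, the most of the 10 that can be at cell block B as the transport cart arrives there on crossing 9 is 9 — never all 10.
So no plan with fewer than 11 crossings exists, and this one achieves 11:
1. bodyguard Green and diplomat Green cross → cell block B.
2. bodyguard Green crosses ← cell block A.
3. diplomat Blue, diplomat Gold, and diplomat Red cross → cell block B.
4. diplomat Green crosses ← cell block A.
5. bodyguard Blue, bodyguard Gold, and bodyguard Red cross → cell block B.
6. bodyguard Gold and diplomat Gold cross ← cell block A.
7. bodyguard Gold, bodyguard Green, and bodyguard Grey cross → cell block B.
8. diplomat Red crosses ← cell block A.
9. diplomat Gold and diplomat Green cross → cell block B.
10. diplomat Green crosses ← cell block A.
11. diplomat Green, diplomat Grey, and diplomat Red cross → cell block B.

11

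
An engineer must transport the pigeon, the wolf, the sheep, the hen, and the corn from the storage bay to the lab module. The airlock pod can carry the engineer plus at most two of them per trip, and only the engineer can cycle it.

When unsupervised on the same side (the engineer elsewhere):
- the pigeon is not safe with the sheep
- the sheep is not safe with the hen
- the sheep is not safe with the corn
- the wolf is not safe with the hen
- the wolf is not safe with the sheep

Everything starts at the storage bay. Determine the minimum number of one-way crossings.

7

Counting alone: the engineer can take at most 2 across per trip to the lab module, so moving all 5 needs at least 3 loaded trips out, with a return between consecutive ones — at least 5 crossings.
The safety rule pushes this higher. Following every safe sequence of crossings, the most of the 5 that can be at the lab module as the airlock pod arrives there on crossing 5 is 4 — never all 5.
So no plan with fewer than 7 crossings exists, and this one achieves 7:
1. Engineer goes to the lab module with the sheep and the wolf.  [the storage bay: the corn, the hen, the pigeon | the lab module: the sheep, the wolf]
2. Engineer goes back to the storage bay with the wolf.  [the storage bay: the corn, the hen, the pigeon, the wolf | the lab module: the sheep]
3. Engineer goes to the lab module with the pigeon and the wolf.  [the storage bay: the corn, the hen | the lab module: the pigeon, the sheep, the wolf]
4. Engineer goes back to the storage bay with the sheep.  [the storage bay: the corn, the hen, the sheep | the lab module: the pigeon, the wolf]
5. Engineer goes to the lab module with the corn and the sheep.  [the storage bay: the hen | the lab module: the corn, the pigeon, the sheep, the wolf]
6. Engineer goes back to the storage bay with the sheep.  [the storage bay: the hen, the sheep | the lab module: the corn, the pigeon, the wolf]
7. Engineer goes to the lab module with the hen and the sheep.  [the storage bay: — | the lab module: the corn, the hen, the pigeon, the sheep, the wolf]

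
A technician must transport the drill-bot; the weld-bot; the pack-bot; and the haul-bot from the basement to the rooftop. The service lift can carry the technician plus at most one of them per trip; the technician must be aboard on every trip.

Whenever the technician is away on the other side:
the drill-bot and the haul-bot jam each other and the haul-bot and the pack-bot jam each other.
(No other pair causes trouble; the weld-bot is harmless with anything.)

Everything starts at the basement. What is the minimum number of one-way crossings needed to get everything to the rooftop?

9

Counting alone: the technician can take at most 1 across per trip to the rooftop, so moving all 4 needs at least 4 loaded trips out, with a return between consecutive ones — at least 7 crossings.
The safety rule pushes this higher. Following every safe sequence of crossings, the most of the 4 that can be at the rooftop as the service lift arrives there on crossing 7 is 3 — never all 4.
So no plan with fewer than 9 crossings exists, and this one achieves 9:
1. Technician goes to the rooftop with the haul-bot.  [the basement: the drill-bot, the pack-bot, the weld-bot | the rooftop: the haul-bot]
2. Technician goes back to the basement alone.  [the basement: the drill-bot, the pack-bot, the weld-bot | the rooftop: the haul-bot]
3. Technician goes to the rooftop with the drill-bot.  [the basement: the pack-bot, the weld-bot | the rooftop: the drill-bot, the haul-bot]
4. Technician goes back to the basement with the haul-bot.  [the basement: the haul-bot, the pack-bot, the weld-bot | the rooftop: the drill-bot]
5. Technician goes to the rooftop with the pack-bot.  [the basement: the haul-bot, the weld-bot | the rooftop: the drill-bot, the pack-bot]
6. Technician goes back to the basement alone.  [the basement: the haul-bot, the weld-bot | the rooftop: the drill-bot, the pack-bot]
7. Technician goes to the rooftop with the weld-bot.  [the basement: the haul-bot | the rooftop: the drill-bot, the pack-bot, the weld-bot]
8. Technician goes back to the basement alone.  [the basement: the haul-bot | the rooftop: the drill-bot, the pack-bot, the weld-bot]
9. Technician goes to the rooftop with the haul-bot.  [the basement: — | the rooftop: the drill-bot, the haul-bot, the pack-bot, the weld-bot]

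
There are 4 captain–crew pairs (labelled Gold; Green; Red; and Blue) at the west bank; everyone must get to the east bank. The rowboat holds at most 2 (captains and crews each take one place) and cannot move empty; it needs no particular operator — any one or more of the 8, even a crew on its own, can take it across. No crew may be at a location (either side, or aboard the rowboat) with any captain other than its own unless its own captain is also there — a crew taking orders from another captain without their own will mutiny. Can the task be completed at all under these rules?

Following every safe sequence of crossings from the start, the most of the 8 that can be at the east bank as the rowboat arrives there on crossings 1, 3, 5 is 2, 3, 4 respectively; the best ever achieved is 4 of 8.
From crossing 7 on, no configuration arises that was not already reachable earlier: only 44 distinct safe configurations (who is on which side, and where the rowboat is) can ever be reached, none of them has everyone across, and every continuation just revisits them. So no valid plan exists.

No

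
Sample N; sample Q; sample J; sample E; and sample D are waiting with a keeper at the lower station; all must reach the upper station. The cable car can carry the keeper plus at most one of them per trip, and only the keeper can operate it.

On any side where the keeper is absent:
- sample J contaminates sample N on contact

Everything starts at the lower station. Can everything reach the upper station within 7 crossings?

Counting alone: the keeper can take at most 1 across per trip to the upper station, so moving all 5 needs at least 5 loaded trips out, with a return between consecutive ones — at least 9 crossings.
Since 7 < 9, 7 crossings cannot be enough. (The shortest complete plan in fact takes 9:)
1. Keeper goes to the upper station with sample N.  [the lower station: sample D, sample E, sample J, sample Q | the upper station: sample N]
2. Keeper goes back to the lower station alone.  [the lower station: sample D, sample E, sample J, sample Q | the upper station: sample N]
3. Keeper goes to the upper station with sample Q.  [the lower station: sample D, sample E, sample J | the upper station: sample N, sample Q]
4. Keeper goes back to the lower station alone.  [the lower station: sample D, sample E, sample J | the upper station: sample N, sample Q]
5. Keeper goes to the upper station with sample E.  [the lower station: sample D, sample J | the upper station: sample E, sample N, sample Q]
6. Keeper goes back to the lower station alone.  [the lower station: sample D, sample J | the upper station: sample E, sample N, sample Q]
7. Keeper goes to the upper station with sample D.  [the lower station: sample J | the upper station: sample D, sample E, sample N, sample Q]
8. Keeper goes back to the lower station alone.  [the lower station: sample J | the upper station: sample D, sample E, sample N, sample Q]
9. Keeper goes to the upper station with sample J.  [the lower station: — | the upper station: sample D, sample E, sample J, sample N, sample Q]

No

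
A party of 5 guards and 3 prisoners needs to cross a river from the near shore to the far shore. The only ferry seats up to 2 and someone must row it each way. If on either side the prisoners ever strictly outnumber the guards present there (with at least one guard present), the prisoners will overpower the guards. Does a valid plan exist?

Yes

1. 2 prisoners → the far shore.  (the near shore: 5G 1P; the far shore: 0G 2P)
2. 1 prisoner ← the near shore.  (the near shore: 5G 2P; the far shore: 0G 1P)
3. 2 prisoners → the far shore.  (the near shore: 5G 0P; the far shore: 0G 3P)
4. 1 prisoner ← the near shore.  (the near shore: 5G 1P; the far shore: 0G 2P)
5. 2 guards → the far shore.  (the near shore: 3G 1P; the far shore: 2G 2P)
6. 1 prisoner ← the near shore.  (the near shore: 3G 2P; the far shore: 2G 1P)
7. 1 guard and 1 prisoner → the far shore.  (the near shore: 2G 1P; the far shore: 3G 2P)
8. 1 prisoner ← the near shore.  (the near shore: 2G 2P; the far shore: 3G 1P)
9. 2 prisoners → the far shore.  (the near shore: 2G 0P; the far shore: 3G 3P)
10. 1 prisoner ← the near shore.  (the near shore: 2G 1P; the far shore: 3G 2P)
11. 1 guard and 1 prisoner → the far shore.  (the near shore: 1G 0P; the far shore: 4G 3P)
12. 1 prisoner ← the near shore.  (the near shore: 1G 1P; the far shore: 4G 2P)
13. 1 guard and 1 prisoner → the far shore.  (the near shore: 0G 0P; the far shore: 5G 3P)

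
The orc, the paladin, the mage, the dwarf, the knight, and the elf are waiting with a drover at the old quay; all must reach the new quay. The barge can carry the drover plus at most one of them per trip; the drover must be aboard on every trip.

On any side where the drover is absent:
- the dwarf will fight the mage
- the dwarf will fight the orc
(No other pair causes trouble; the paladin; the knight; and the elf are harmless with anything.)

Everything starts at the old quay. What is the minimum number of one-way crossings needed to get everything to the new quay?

13

Counting alone: the drover can take at most 1 across per trip to the new quay, so moving all 6 needs at least 6 loaded trips out, with a return between consecutive ones — at least 11 crossings.
The safety rule pushes this higher. Following every safe sequence of crossings, the most of the 6 that can be at the new quay as the barge arrives there on crossing 11 is 5 — never all 6.
So no plan with fewer than 13 crossings exists, and this one achieves 13:
1. Drover goes to the new quay with the dwarf.  [the old quay: the elf, the knight, the mage, the orc, the paladin | the new quay: the dwarf]
2. Drover goes back to the old quay alone.  [the old quay: the elf, the knight, the mage, the orc, the paladin | the new quay: the dwarf]
3. Drover goes to the new quay with the orc.  [the old quay: the elf, the knight, the mage, the paladin | the new quay: the dwarf, the orc]
4. Drover goes back to the old quay with the dwarf.  [the old quay: the dwarf, the elf, the knight, the mage, the paladin | the new quay: the orc]
5. Drover goes to the new quay with the mage.  [the old quay: the dwarf, the elf, the knight, the paladin | the new quay: the mage, the orc]
6. Drover goes back to the old quay alone.  [the old quay: the dwarf, the elf, the knight, the paladin | the new quay: the mage, the orc]
7. Drover goes to the new quay with the paladin.  [the old quay: the dwarf, the elf, the knight | the new quay: the mage, the orc, the paladin]
8. Drover goes back to the old quay alone.  [the old quay: the dwarf, the elf, the knight | the new quay: the mage, the orc, the paladin]
9. Drover goes to the new quay with the knight.  [the old quay: the dwarf, the elf | the new quay: the knight, the mage, the orc, the paladin]
10. Drover goes back to the old quay alone.  [the old quay: the dwarf, the elf | the new quay: the knight, the mage, the orc, the paladin]
11. Drover goes to the new quay with the elf.  [the old quay: the dwarf | the new quay: the elf, the knight, the mage, the orc, the paladin]
12. Drover goes back to the old quay alone.  [the old quay: the dwarf | the new quay: the elf, the knight, the mage, the orc, the paladin]
13. Drover goes to the new quay with the dwarf.  [the old quay: — | the new quay: the dwarf, the elf, the knight, the mage, the orc, the paladin]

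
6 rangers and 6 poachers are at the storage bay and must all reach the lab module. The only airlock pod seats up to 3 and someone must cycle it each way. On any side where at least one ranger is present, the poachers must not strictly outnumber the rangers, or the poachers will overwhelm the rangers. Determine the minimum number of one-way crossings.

impossible

Following every safe sequence of crossings from the start, the most of the 12 that can be at the lab module as the airlock pod arrives there on crossings 1, 3, 5 is 3, 5, 6 respectively; the best ever achieved is 6 of 12.
From crossing 7 on, no configuration arises that was not already reachable earlier: only 17 distinct safe configurations (who is on which side, and where the airlock pod is) can ever be reached, none of them has everyone across, and every continuation just revisits them. They are: 0 rangers + 0 poachers across (airlock pod back at the start); 0 rangers + 1 poacher across (airlock pod there); 0 rangers + 1 poacher across (airlock pod back at the start); 0 rangers + 2 poachers across (airlock pod there); 0 rangers + 2 poachers across (airlock pod back at the start); 0 rangers + 3 poachers across (airlock pod there); 0 rangers + 3 poachers across (airlock pod back at the start); 0 rangers + 4 poachers across (airlock pod there); 0 rangers + 4 poachers across (airlock pod back at the start); 0 rangers + 5 poachers across (airlock pod there); 0 rangers + 5 poachers across (airlock pod back at the start); 0 rangers + 6 poachers across (airlock pod there); 1 ranger + 1 poacher across (airlock pod there); 1 ranger + 1 poacher across (airlock pod back at the start); 2 rangers + 2 poachers across (airlock pod there); 2 rangers + 2 poachers across (airlock pod back at the start); 3 rangers + 3 poachers across (airlock pod there). So no valid plan exists.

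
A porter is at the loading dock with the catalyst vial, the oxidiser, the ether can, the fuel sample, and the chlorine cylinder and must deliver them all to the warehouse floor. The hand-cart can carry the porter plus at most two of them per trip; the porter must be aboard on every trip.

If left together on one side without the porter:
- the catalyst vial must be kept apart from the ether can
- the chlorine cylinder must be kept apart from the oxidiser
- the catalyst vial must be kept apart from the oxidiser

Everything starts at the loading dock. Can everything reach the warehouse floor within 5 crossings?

Yes — this plan uses 5 crossings (≤ 5):
1. Porter goes to the warehouse floor with the catalyst vial and the oxidiser.
2. Porter goes back to the loading dock with the catalyst vial.
3. Porter goes to the warehouse floor with the ether can and the fuel sample.
4. Porter goes back to the loading dock alone.
5. Porter goes to the warehouse floor with the catalyst vial and the chlorine cylinder.

Yes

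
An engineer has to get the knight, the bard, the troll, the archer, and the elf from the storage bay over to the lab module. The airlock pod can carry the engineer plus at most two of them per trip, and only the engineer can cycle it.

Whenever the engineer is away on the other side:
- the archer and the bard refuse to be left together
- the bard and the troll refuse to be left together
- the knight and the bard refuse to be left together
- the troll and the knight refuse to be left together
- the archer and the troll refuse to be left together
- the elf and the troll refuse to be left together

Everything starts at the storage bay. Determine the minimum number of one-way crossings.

7

Counting alone: the engineer can take at most 2 across per trip to the lab module, so moving all 5 needs at least 3 loaded trips out, with a return between consecutive ones — at least 5 crossings.
The safety rule pushes this higher. Following every safe sequence of crossings, the most of the 5 that can be at the lab module as the airlock pod arrives there on crossing 5 is 4 — never all 5.
So no plan with fewer than 7 crossings exists, and this one achieves 7:
1. Engineer goes to the lab module with the bard and the troll.  [the storage bay: the archer, the elf, the knight | the lab module: the bard, the troll]
2. Engineer goes back to the storage bay with the bard.  [the storage bay: the archer, the bard, the elf, the knight | the lab module: the troll]
3. Engineer goes to the lab module with the archer and the knight.  [the storage bay: the bard, the elf | the lab module: the archer, the knight, the troll]
4. Engineer goes back to the storage bay with the troll.  [the storage bay: the bard, the elf, the troll | the lab module: the archer, the knight]
5. Engineer goes to the lab module with the bard and the elf.  [the storage bay: the troll | the lab module: the archer, the bard, the elf, the knight]
6. Engineer goes back to the storage bay with the bard.  [the storage bay: the bard, the troll | the lab module: the archer, the elf, the knight]
7. Engineer goes to the lab module with the bard and the troll.  [the storage bay: — | the lab module: the archer, the bard, the elf, the knight, the troll]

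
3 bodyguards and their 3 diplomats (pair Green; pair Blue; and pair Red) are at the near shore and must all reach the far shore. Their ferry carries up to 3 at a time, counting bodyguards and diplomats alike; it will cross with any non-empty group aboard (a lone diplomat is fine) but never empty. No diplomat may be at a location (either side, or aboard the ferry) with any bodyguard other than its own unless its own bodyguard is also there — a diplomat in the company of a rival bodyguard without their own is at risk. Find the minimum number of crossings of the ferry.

5

Counting alone: each trip to the far shore takes at most 3 across and each return brings at least 1 back, so after t trips out (and t−1 returns) at most 3t − (t−1) of the 6 are across; that first reaches 6 at t = 3, so at least 5 crossings are needed.
The plan below uses exactly 5 crossings, so it is optimal:
1. bodyguard Green and diplomat Green cross → the far shore.
2. bodyguard Green crosses ← the near shore.
3. bodyguard Blue, bodyguard Green, and bodyguard Red cross → the far shore.
4. diplomat Green crosses ← the near shore.
5. diplomat Blue, diplomat Green, and diplomat Red cross → the far shore.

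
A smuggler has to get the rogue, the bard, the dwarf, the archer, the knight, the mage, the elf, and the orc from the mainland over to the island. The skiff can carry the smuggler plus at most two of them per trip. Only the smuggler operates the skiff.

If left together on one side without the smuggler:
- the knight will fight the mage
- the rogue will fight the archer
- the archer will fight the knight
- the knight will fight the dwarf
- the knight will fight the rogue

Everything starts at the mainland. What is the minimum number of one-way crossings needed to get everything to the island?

13

Counting alone: the smuggler can take at most 2 across per trip to the island, so moving all 8 needs at least 4 loaded trips out, with a return between consecutive ones — at least 7 crossings.
The safety rule pushes this higher. Following every safe sequence of crossings, the most of the 8 that can be at the island as the skiff arrives there on crossings 7, 9, 11 is 5, 6, 7 respectively — never all 8.
So no plan with fewer than 13 crossings exists, and this one achieves 13:
1. Smuggler goes to the island with the knight and the rogue.  [the mainland: the archer, the bard, the dwarf, the elf, the mage, the orc | the island: the knight, the rogue]
2. Smuggler goes back to the mainland with the rogue.  [the mainland: the archer, the bard, the dwarf, the elf, the mage, the orc, the rogue | the island: the knight]
3. Smuggler goes to the island with the bard and the rogue.  [the mainland: the archer, the dwarf, the elf, the mage, the orc | the island: the bard, the knight, the rogue]
4. Smuggler goes back to the mainland with the rogue.  [the mainland: the archer, the dwarf, the elf, the mage, the orc, the rogue | the island: the bard, the knight]
5. Smuggler goes to the island with the dwarf and the rogue.  [the mainland: the archer, the elf, the mage, the orc | the island: the bard, the dwarf, the knight, the rogue]
6. Smuggler goes back to the mainland with the knight.  [the mainland: the archer, the elf, the knight, the mage, the orc | the island: the bard, the dwarf, the rogue]
7. Smuggler goes to the island with the archer and the mage.  [the mainland: the elf, the knight, the orc | the island: the archer, the bard, the dwarf, the mage, the rogue]
8. Smuggler goes back to the mainland with the rogue.  [the mainland: the elf, the knight, the orc, the rogue | the island: the archer, the bard, the dwarf, the mage]
9. Smuggler goes to the island with the elf and the rogue.  [the mainland: the knight, the orc | the island: the archer, the bard, the dwarf, the elf, the mage, the rogue]
10. Smuggler goes back to the mainland with the rogue.  [the mainland: the knight, the orc, the rogue | the island: the archer, the bard, the dwarf, the elf, the mage]
11. Smuggler goes to the island with the orc and the rogue.  [the mainland: the knight | the island: the archer, the bard, the dwarf, the elf, the mage, the orc, the rogue]
12. Smuggler goes back to the mainland with the rogue.  [the mainland: the knight, the rogue | the island: the archer, the bard, the dwarf, the elf, the mage, the orc]
13. Smuggler goes to the island with the knight and the rogue.  [the mainland: — | the island: the archer, the bard, the dwarf, the elf, the knight, the mage, the orc, the rogue]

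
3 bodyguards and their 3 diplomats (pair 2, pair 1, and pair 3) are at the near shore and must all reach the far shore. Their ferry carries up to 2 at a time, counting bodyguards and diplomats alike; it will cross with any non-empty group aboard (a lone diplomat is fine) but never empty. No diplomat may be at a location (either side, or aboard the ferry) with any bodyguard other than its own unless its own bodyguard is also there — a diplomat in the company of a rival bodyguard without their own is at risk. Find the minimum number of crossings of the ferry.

11

Counting alone: each trip to the far shore takes at most 2 across and each return brings at least 1 back, so after t trips out (and t−1 returns) at most 2t − (t−1) of the 6 are across; that first reaches 6 at t = 5, so at least 9 crossings are needed.
The safety rule pushes this higher. Following every safe sequence of crossings, the most of the 6 that can be at the far shore as the ferry arrives there on crossing 9 is 5 — never all 6.
So no plan with fewer than 11 crossings exists, and this one achieves 11:
1. bodyguard 2 and diplomat 2 cross → the far shore.
2. bodyguard 2 crosses ← the near shore.
3. diplomat 1 and diplomat 3 cross → the far shore.
4. diplomat 2 crosses ← the near shore.
5. bodyguard 1 and bodyguard 3 cross → the far shore.
6. bodyguard 1 and diplomat 1 cross ← the near shore.
7. bodyguard 1 and bodyguard 2 cross → the far shore.
8. diplomat 3 crosses ← the near shore.
9. diplomat 1 and diplomat 2 cross → the far shore.
10. bodyguard 3 crosses ← the near shore.
11. bodyguard 3 and diplomat 3 cross → the far shore.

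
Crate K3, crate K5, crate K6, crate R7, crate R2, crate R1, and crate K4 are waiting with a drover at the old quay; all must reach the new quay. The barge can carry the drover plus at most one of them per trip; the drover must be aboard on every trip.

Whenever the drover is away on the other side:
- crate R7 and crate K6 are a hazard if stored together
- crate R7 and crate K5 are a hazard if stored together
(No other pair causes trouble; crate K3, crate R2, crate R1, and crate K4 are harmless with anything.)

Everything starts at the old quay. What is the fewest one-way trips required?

15

Counting alone: the drover can take at most 1 across per trip to the new quay, so moving all 7 needs at least 7 loaded trips out, with a return between consecutive ones — at least 13 crossings.
The safety rule pushes this higher. Following every safe sequence of crossings, the most of the 7 that can be at the new quay as the barge arrives there on crossing 13 is 6 — never all 7.
So no plan with fewer than 15 crossings exists, and this one achieves 15:
1. Drover goes to the new quay with crate R7.
2. Drover goes back to the old quay alone.
3. Drover goes to the new quay with crate K3.
4. Drover goes back to the old quay alone.
5. Drover goes to the new quay with crate K5.
6. Drover goes back to the old quay with crate R7.
7. Drover goes to the new quay with crate K6.
8. Drover goes back to the old quay alone.
9. Drover goes to the new quay with crate R2.
10. Drover goes back to the old quay alone.
11. Drover goes to the new quay with crate R1.
12. Drover goes back to the old quay alone.
13. Drover goes to the new quay with crate K4.
14. Drover goes back to the old quay alone.
15. Drover goes to the new quay with crate R7.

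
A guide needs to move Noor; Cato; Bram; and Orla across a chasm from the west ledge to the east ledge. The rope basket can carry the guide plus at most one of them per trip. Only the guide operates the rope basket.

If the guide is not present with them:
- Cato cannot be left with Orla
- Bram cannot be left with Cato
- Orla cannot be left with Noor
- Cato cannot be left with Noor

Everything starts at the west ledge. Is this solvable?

Whatever the first load, the items left behind include a forbidden pair without the guide. No opening move is safe, so no plan exists.

No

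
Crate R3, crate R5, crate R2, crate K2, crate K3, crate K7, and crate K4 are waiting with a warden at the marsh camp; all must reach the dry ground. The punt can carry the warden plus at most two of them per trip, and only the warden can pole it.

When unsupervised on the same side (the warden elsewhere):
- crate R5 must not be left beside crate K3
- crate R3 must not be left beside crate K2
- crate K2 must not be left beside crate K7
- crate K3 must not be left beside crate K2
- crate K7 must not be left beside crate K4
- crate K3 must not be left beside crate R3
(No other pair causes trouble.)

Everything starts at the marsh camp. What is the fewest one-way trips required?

Whatever the first load, the items left behind include a forbidden pair without the warden. No opening move is safe, so no plan exists.

impossible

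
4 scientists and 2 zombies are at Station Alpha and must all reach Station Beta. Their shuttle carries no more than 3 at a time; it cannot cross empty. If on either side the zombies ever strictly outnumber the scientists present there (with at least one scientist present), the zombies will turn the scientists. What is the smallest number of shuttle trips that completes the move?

5

Counting alone: each trip to Station Beta takes at most 3 across and each return brings at least 1 back, so after t trips out (and t−1 returns) at most 3t − (t−1) of the 6 are across; that first reaches 6 at t = 3, so at least 5 crossings are needed.
The plan below uses exactly 5 crossings, so it is optimal:
1. 2 zombies → Station Beta.  (Station Alpha: 4S 0Z; Station Beta: 0S 2Z)
2. 1 zombie ← Station Alpha.  (Station Alpha: 4S 1Z; Station Beta: 0S 1Z)
3. 2 scientists and 1 zombie → Station Beta.  (Station Alpha: 2S 0Z; Station Beta: 2S 2Z)
4. 1 zombie ← Station Alpha.  (Station Alpha: 2S 1Z; Station Beta: 2S 1Z)
5. 2 scientists and 1 zombie → Station Beta.  (Station Alpha: 0S 0Z; Station Beta: 4S 2Z)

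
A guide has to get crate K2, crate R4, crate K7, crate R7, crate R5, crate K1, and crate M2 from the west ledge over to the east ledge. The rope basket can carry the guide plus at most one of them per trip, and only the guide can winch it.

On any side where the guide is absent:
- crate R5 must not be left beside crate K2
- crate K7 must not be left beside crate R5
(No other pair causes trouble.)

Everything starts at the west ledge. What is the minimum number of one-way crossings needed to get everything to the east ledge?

15

Counting alone: the guide can take at most 1 across per trip to the east ledge, so moving all 7 needs at least 7 loaded trips out, with a return between consecutive ones — at least 13 crossings.
The safety rule pushes this higher. Following every safe sequence of crossings, the most of the 7 that can be at the east ledge as the rope basket arrives there on crossing 13 is 6 — never all 7.
So no plan with fewer than 15 crossings exists, and this one achieves 15:
1. Guide goes to the east ledge with crate R5.  [the west ledge: crate K1, crate K2, crate K7, crate M2, crate R4, crate R7 | the east ledge: crate R5]
2. Guide goes back to the west ledge alone.  [the west ledge: crate K1, crate K2, crate K7, crate M2, crate R4, crate R7 | the east ledge: crate R5]
3. Guide goes to the east ledge with crate K2.  [the west ledge: crate K1, crate K7, crate M2, crate R4, crate R7 | the east ledge: crate K2, crate R5]
4. Guide goes back to the west ledge with crate R5.  [the west ledge: crate K1, crate K7, crate M2, crate R4, crate R5, crate R7 | the east ledge: crate K2]
5. Guide goes to the east ledge with crate K7.  [the west ledge: crate K1, crate M2, crate R4, crate R5, crate R7 | the east ledge: crate K2, crate K7]
6. Guide goes back to the west ledge alone.  [the west ledge: crate K1, crate M2, crate R4, crate R5, crate R7 | the east ledge: crate K2, crate K7]
7. Guide goes to the east ledge with crate R4.  [the west ledge: crate K1, crate M2, crate R5, crate R7 | the east ledge: crate K2, crate K7, crate R4]
8. Guide goes back to the west ledge alone.  [the west ledge: crate K1, crate M2, crate R5, crate R7 | the east ledge: crate K2, crate K7, crate R4]
9. Guide goes to the east ledge with crate R7.  [the west ledge: crate K1, crate M2, crate R5 | the east ledge: crate K2, crate K7, crate R4, crate R7]
10. Guide goes back to the west ledge alone.  [the west ledge: crate K1, crate M2, crate R5 | the east ledge: crate K2, crate K7, crate R4, crate R7]
11. Guide goes to the east ledge with crate K1.  [the west ledge: crate M2, crate R5 | the east ledge: crate K1, crate K2, crate K7, crate R4, crate R7]
12. Guide goes back to the west ledge alone.  [the west ledge: crate M2, crate R5 | the east ledge: crate K1, crate K2, crate K7, crate R4, crate R7]
13. Guide goes to the east ledge with crate M2.  [the west ledge: crate R5 | the east ledge: crate K1, crate K2, crate K7, crate M2, crate R4, crate R7]
14. Guide goes back to the west ledge alone.  [the west ledge: crate R5 | the east ledge: crate K1, crate K2, crate K7, crate M2, crate R4, crate R7]
15. Guide goes to the east ledge with crate R5.  [the west ledge: — | the east ledge: crate K1, crate K2, crate K7, crate M2, crate R4, crate R5, crate R7]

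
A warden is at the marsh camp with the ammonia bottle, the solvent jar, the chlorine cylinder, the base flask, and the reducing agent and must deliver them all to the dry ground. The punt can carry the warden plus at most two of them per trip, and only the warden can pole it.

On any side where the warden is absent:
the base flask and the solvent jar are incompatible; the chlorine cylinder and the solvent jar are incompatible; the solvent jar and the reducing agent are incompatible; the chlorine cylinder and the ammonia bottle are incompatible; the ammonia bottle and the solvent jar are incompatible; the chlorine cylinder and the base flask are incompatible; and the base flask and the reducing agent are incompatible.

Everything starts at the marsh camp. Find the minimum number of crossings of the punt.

impossible

Whatever the first load, the items left behind include a forbidden pair without the warden. No opening move is safe, so no plan exists.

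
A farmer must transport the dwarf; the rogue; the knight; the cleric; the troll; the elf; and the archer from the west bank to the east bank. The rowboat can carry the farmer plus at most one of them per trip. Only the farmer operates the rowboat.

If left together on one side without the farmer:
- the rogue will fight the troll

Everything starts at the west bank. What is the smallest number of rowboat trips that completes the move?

Counting alone: the farmer can take at most 1 across per trip to the east bank, so moving all 7 needs at least 7 loaded trips out, with a return between consecutive ones — at least 13 crossings.
The plan below uses exactly 13 crossings, so it is optimal:
1. Farmer goes to the east bank with the rogue.
2. Farmer goes back to the west bank alone.
3. Farmer goes to the east bank with the dwarf.
4. Farmer goes back to the west bank alone.
5. Farmer goes to the east bank with the knight.
6. Farmer goes back to the west bank alone.
7. Farmer goes to the east bank with the cleric.
8. Farmer goes back to the west bank alone.
9. Farmer goes to the east bank with the elf.
10. Farmer goes back to the west bank alone.
11. Farmer goes to the east bank with the archer.
12. Farmer goes back to the west bank alone.
13. Farmer goes to the east bank with the troll.

13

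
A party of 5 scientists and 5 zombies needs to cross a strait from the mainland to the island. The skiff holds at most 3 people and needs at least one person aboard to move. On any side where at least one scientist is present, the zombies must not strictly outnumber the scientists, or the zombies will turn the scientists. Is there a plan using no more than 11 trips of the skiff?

Yes

Yes — this plan uses 11 crossings (≤ 11):
1. 2 zombies → the island.  (the mainland: 5S 3Z; the island: 0S 2Z)
2. 1 zombie ← the mainland.  (the mainland: 5S 4Z; the island: 0S 1Z)
3. 3 zombies → the island.  (the mainland: 5S 1Z; the island: 0S 4Z)
4. 1 zombie ← the mainland.  (the mainland: 5S 2Z; the island: 0S 3Z)
5. 3 scientists → the island.  (the mainland: 2S 2Z; the island: 3S 3Z)
6. 1 scientist and 1 zombie ← the mainland.  (the mainland: 3S 3Z; the island: 2S 2Z)
7. 3 scientists → the island.  (the mainland: 0S 3Z; the island: 5S 2Z)
8. 1 zombie ← the mainland.  (the mainland: 0S 4Z; the island: 5S 1Z)
9. 2 zombies → the island.  (the mainland: 0S 2Z; the island: 5S 3Z)
10. 1 zombie ← the mainland.  (the mainland: 0S 3Z; the island: 5S 2Z)
11. 3 zombies → the island.  (the mainland: 0S 0Z; the island: 5S 5Z)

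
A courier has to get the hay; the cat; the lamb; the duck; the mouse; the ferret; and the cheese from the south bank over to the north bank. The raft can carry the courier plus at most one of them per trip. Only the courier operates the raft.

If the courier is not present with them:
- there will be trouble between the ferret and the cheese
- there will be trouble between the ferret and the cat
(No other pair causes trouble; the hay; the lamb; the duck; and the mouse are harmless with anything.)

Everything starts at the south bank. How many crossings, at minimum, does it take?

15

Counting alone: the courier can take at most 1 across per trip to the north bank, so moving all 7 needs at least 7 loaded trips out, with a return between consecutive ones — at least 13 crossings.
The safety rule pushes this higher. Following every safe sequence of crossings, the most of the 7 that can be at the north bank as the raft arrives there on crossing 13 is 6 — never all 7.
So no plan with fewer than 15 crossings exists, and this one achieves 15:
1. Courier goes to the north bank with the ferret.  [the south bank: the cat, the cheese, the duck, the hay, the lamb, the mouse | the north bank: the ferret]
2. Courier goes back to the south bank alone.  [the south bank: the cat, the cheese, the duck, the hay, the lamb, the mouse | the north bank: the ferret]
3. Courier goes to the north bank with the hay.  [the south bank: the cat, the cheese, the duck, the lamb, the mouse | the north bank: the ferret, the hay]
4. Courier goes back to the south bank alone.  [the south bank: the cat, the cheese, the duck, the lamb, the mouse | the north bank: the ferret, the hay]
5. Courier goes to the north bank with the cat.  [the south bank: the cheese, the duck, the lamb, the mouse | the north bank: the cat, the ferret, the hay]
6. Courier goes back to the south bank with the ferret.  [the south bank: the cheese, the duck, the ferret, the lamb, the mouse | the north bank: the cat, the hay]
7. Courier goes to the north bank with the cheese.  [the south bank: the duck, the ferret, the lamb, the mouse | the north bank: the cat, the cheese, the hay]
8. Courier goes back to the south bank alone.  [the south bank: the duck, the ferret, the lamb, the mouse | the north bank: the cat, the cheese, the hay]
9. Courier goes to the north bank with the lamb.  [the south bank: the duck, the ferret, the mouse | the north bank: the cat, the cheese, the hay, the lamb]
10. Courier goes back to the south bank alone.  [the south bank: the duck, the ferret, the mouse | the north bank: the cat, the cheese, the hay, the lamb]
11. Courier goes to the north bank with the duck.  [the south bank: the ferret, the mouse | the north bank: the cat, the cheese, the duck, the hay, the lamb]
12. Courier goes back to the south bank alone.  [the south bank: the ferret, the mouse | the north bank: the cat, the cheese, the duck, the hay, the lamb]
13. Courier goes to the north bank with the mouse.  [the south bank: the ferret | the north bank: the cat, the cheese, the duck, the hay, the lamb, the mouse]
14. Courier goes back to the south bank alone.  [the south bank: the ferret | the north bank: the cat, the cheese, the duck, the hay, the lamb, the mouse]
15. Courier goes to the north bank with the ferret.  [the south bank: — | the north bank: the cat, the cheese, the duck, the ferret, the hay, the lamb, the mouse]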